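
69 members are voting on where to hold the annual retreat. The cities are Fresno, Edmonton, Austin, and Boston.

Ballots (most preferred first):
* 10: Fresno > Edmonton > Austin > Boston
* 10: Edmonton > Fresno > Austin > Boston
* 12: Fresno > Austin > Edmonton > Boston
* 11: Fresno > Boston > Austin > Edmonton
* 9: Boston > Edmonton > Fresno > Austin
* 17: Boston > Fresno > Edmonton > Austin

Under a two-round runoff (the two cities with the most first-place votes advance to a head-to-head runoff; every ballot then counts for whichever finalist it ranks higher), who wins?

Round 1 first-place votes: Fresno 33, Edmonton 10, Austin 0, Boston 26. Fresno and Boston advance.
Runoff: Fresno is ranked above Boston on 43 ballots, Boston above Fresno on 26.

Fresno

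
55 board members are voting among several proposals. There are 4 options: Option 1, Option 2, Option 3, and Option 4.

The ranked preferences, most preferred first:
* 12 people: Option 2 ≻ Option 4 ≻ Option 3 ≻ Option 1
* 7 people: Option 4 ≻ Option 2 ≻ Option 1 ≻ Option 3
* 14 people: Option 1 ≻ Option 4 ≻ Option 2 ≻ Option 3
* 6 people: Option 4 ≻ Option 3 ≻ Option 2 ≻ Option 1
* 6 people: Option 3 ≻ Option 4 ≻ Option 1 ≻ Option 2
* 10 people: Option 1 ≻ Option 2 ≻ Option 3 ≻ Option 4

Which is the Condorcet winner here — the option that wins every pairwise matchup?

Option 4 vs Option 1: 31–24
Option 4 vs Option 2: 33–22
Option 4 vs Option 3: 39–16
Option 4 beats every other option.

Option 4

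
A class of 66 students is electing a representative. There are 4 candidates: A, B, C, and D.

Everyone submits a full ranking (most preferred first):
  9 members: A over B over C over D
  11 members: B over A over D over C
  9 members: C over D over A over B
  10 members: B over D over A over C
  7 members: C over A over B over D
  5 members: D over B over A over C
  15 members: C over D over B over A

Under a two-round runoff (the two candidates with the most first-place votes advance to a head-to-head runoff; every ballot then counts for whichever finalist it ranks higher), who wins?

B

Round 1 first-place votes: A 9, B 21, C 31, D 5. C and B advance.
Runoff: C is ranked above B on 31 ballots, B above C on 35.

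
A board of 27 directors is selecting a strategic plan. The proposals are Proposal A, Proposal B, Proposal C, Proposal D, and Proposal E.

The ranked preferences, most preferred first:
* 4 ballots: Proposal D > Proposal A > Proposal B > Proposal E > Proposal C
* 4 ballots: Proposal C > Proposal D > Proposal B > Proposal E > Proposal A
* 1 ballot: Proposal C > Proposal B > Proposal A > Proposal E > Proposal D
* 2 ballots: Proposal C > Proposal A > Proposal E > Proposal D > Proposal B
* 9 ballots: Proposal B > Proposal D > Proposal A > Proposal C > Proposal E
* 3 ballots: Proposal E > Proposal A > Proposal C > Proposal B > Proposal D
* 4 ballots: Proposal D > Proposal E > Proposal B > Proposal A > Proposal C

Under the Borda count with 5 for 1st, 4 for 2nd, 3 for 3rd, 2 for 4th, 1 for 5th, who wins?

Proposal A: 4×4 + 4×1 + 1×3 + 2×4 + 9×3 + 3×4 + 4×2 = 78
Proposal B: 4×3 + 4×3 + 1×4 + 2×1 + 9×5 + 3×2 + 4×3 = 93
Proposal C: 4×1 + 4×5 + 1×5 + 2×5 + 9×2 + 3×3 + 4×1 = 70
Proposal D: 4×5 + 4×4 + 1×1 + 2×2 + 9×4 + 3×1 + 4×5 = 100
Proposal E: 4×2 + 4×2 + 1×2 + 2×3 + 9×1 + 3×5 + 4×4 = 64

Proposal D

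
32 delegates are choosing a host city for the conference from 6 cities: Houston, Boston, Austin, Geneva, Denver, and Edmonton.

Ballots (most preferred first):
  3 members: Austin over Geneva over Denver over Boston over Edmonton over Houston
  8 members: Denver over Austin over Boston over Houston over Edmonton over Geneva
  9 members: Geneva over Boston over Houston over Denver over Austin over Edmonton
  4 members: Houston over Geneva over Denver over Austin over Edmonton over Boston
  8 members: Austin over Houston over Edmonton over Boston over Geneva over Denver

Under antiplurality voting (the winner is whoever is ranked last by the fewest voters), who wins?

Austin

Last-place votes: Houston 3, Boston 4, Austin 0, Geneva 8, Denver 8, Edmonton 9.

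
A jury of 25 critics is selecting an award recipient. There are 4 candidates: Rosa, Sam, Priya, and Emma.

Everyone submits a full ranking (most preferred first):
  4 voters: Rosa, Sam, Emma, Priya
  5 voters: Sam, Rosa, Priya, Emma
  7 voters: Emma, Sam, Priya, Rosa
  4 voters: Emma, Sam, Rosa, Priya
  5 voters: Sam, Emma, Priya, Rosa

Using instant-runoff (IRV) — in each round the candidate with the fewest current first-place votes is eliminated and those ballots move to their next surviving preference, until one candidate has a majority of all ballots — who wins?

Sam

Round 1: Rosa 4, Sam 10, Priya 0, Emma 11. Priya eliminated.
Round 2: Rosa 4, Sam 10, Emma 11. Rosa eliminated.
Round 3: Sam 14, Emma 11. Sam has a majority (≥13).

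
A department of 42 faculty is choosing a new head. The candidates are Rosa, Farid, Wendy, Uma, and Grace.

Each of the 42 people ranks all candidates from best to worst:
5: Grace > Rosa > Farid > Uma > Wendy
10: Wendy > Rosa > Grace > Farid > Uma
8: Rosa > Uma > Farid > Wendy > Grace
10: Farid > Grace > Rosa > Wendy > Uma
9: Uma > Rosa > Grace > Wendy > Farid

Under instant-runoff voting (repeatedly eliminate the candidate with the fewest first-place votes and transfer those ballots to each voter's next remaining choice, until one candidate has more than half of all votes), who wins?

Round 1: Rosa 8, Farid 10, Wendy 10, Uma 9, Grace 5. Grace eliminated.
Round 2: Rosa 13, Farid 10, Wendy 10, Uma 9. Uma eliminated.
Round 3: Rosa 22, Farid 10, Wendy 10. Rosa has a majority (≥22).

Rosa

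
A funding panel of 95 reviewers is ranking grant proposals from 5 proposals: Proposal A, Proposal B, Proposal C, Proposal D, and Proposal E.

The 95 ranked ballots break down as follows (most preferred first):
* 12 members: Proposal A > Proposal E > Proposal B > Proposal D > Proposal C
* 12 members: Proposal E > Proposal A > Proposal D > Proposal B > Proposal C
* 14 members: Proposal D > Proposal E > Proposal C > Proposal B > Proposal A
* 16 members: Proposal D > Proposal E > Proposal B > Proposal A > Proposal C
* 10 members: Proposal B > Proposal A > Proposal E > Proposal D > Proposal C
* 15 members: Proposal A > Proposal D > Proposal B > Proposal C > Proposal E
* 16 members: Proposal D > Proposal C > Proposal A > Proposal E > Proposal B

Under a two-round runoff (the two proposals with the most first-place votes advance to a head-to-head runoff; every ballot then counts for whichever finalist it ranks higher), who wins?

Proposal A

Round 1 first-place votes: Proposal A 27, Proposal B 10, Proposal C 0, Proposal D 46, Proposal E 12. Proposal D and Proposal A advance.
Runoff: Proposal D is ranked above Proposal A on 46 ballots, Proposal A above Proposal D on 49.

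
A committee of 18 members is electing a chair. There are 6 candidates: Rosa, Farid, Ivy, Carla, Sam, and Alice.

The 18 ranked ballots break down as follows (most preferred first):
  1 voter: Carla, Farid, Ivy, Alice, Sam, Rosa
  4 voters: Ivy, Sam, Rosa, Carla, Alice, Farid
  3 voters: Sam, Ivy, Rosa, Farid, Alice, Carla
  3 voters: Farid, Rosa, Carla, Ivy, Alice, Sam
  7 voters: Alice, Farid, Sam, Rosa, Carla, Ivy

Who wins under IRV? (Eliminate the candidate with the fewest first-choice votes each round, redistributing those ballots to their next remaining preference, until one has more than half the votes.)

Ivy

Round 1: Rosa 0, Farid 3, Ivy 4, Carla 1, Sam 3, Alice 7. Rosa eliminated.
Round 2: Farid 3, Ivy 4, Carla 1, Sam 3, Alice 7. Carla eliminated.
Round 3: Farid 4, Ivy 4, Sam 3, Alice 7. Sam eliminated.
Round 4: Farid 4, Ivy 7, Alice 7. Farid eliminated.
Round 5: Ivy 11, Alice 7. Ivy has a majority (≥10).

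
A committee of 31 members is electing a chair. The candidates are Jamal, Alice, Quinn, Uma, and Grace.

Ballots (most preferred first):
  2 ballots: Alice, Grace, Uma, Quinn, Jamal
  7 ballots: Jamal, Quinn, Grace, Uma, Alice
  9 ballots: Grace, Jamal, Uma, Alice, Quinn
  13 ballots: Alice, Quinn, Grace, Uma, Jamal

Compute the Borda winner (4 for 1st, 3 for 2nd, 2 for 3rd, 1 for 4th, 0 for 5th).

Jamal: 2×0 + 7×4 + 9×3 + 13×0 = 55
Alice: 2×4 + 7×0 + 9×1 + 13×4 = 69
Quinn: 2×1 + 7×3 + 9×0 + 13×3 = 62
Uma: 2×2 + 7×1 + 9×2 + 13×1 = 42
Grace: 2×3 + 7×2 + 9×4 + 13×2 = 82

Grace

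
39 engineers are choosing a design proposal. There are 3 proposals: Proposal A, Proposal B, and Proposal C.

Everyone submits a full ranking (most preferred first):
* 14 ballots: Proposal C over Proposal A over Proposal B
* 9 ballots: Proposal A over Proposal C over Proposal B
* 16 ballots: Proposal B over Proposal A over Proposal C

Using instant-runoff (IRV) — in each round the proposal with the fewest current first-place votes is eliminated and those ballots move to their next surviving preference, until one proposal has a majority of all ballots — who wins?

Proposal C

Round 1: Proposal A 9, Proposal B 16, Proposal C 14. Proposal A eliminated.
Round 2: Proposal B 16, Proposal C 23. Proposal C has a majority (≥20).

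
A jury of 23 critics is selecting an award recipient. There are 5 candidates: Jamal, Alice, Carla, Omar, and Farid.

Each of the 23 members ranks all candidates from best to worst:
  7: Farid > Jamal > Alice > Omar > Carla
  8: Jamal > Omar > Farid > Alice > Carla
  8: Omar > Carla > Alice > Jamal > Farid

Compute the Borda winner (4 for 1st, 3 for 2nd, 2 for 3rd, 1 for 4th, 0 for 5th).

Omar

Jamal: 7×3 + 8×4 + 8×1 = 61
Alice: 7×2 + 8×1 + 8×2 = 38
Carla: 7×0 + 8×0 + 8×3 = 24
Omar: 7×1 + 8×3 + 8×4 = 63
Farid: 7×4 + 8×2 + 8×0 = 44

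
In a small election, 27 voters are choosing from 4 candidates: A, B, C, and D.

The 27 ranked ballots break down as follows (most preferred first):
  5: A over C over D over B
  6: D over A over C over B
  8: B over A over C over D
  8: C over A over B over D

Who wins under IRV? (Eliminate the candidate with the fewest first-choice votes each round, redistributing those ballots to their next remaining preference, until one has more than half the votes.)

C

Round 1: A 5, B 8, C 8, D 6. A eliminated.
Round 2: B 8, C 13, D 6. D eliminated.
Round 3: B 8, C 19. C has a majority (≥14).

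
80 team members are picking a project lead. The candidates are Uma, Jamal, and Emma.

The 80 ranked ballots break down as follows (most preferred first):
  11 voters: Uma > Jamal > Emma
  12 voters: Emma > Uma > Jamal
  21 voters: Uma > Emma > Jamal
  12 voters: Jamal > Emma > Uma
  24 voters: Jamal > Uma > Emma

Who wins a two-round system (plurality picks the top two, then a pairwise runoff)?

Uma

Round 1 first-place votes: Uma 32, Jamal 36, Emma 12. Jamal and Uma advance.
Runoff: Jamal is ranked above Uma on 36 ballots, Uma above Jamal on 44.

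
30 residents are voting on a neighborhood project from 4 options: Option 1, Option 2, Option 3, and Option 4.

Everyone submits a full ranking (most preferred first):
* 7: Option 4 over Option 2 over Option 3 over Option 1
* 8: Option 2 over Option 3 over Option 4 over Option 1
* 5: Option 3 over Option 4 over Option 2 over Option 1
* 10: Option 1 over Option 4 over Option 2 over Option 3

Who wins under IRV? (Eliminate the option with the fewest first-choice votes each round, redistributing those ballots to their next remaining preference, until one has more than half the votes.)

Round 1: Option 1 10, Option 2 8, Option 3 5, Option 4 7. Option 3 eliminated.
Round 2: Option 1 10, Option 2 8, Option 4 12. Option 2 eliminated.
Round 3: Option 1 10, Option 4 20. Option 4 has a majority (≥16).

Option 4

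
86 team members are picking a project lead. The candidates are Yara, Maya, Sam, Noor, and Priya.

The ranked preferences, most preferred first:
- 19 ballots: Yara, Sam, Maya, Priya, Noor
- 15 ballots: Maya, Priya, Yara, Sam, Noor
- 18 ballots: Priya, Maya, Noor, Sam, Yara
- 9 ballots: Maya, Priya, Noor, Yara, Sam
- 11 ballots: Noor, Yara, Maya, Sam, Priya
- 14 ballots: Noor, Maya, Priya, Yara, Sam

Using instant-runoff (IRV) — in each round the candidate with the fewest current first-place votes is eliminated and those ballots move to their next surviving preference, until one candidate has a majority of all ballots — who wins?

Maya

Round 1: Yara 19, Maya 24, Sam 0, Noor 25, Priya 18. Sam eliminated.
Round 2: Yara 19, Maya 24, Noor 25, Priya 18. Priya eliminated.
Round 3: Yara 19, Maya 42, Noor 25. Yara eliminated.
Round 4: Maya 61, Noor 25. Maya has a majority (≥44).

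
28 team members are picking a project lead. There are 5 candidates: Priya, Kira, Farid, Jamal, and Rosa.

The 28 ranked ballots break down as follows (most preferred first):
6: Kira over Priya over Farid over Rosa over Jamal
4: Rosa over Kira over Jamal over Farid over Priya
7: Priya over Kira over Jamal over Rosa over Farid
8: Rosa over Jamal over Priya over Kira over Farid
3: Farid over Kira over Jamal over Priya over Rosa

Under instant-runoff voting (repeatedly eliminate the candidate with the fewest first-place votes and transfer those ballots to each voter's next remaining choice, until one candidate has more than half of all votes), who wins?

Kira

Round 1: Priya 7, Kira 6, Farid 3, Jamal 0, Rosa 12. Jamal eliminated.
Round 2: Priya 7, Kira 6, Farid 3, Rosa 12. Farid eliminated.
Round 3: Priya 7, Kira 9, Rosa 12. Priya eliminated.
Round 4: Kira 16, Rosa 12. Kira has a majority (≥15).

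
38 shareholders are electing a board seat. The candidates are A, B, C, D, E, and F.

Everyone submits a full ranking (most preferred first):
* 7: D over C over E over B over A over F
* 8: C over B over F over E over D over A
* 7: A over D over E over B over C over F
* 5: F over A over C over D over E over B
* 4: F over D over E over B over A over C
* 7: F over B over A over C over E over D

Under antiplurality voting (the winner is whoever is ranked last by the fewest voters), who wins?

E

Last-place votes: A 8, B 5, C 4, D 7, E 0, F 14.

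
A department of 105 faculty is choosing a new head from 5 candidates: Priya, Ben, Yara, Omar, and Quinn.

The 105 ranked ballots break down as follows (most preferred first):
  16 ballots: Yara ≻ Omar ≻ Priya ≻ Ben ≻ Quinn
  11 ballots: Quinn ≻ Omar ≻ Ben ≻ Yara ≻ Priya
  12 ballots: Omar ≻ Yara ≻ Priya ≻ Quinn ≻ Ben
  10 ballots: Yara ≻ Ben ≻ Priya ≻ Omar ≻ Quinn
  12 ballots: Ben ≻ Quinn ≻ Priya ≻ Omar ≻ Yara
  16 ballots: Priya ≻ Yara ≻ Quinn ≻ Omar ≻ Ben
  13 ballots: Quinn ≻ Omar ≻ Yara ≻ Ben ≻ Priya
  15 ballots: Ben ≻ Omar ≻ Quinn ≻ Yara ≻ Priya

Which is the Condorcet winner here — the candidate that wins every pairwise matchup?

Omar

Omar vs Priya: 67–38
Omar vs Ben: 68–37
Omar vs Yara: 63–42
Omar vs Quinn: 53–52
Omar beats every other candidate.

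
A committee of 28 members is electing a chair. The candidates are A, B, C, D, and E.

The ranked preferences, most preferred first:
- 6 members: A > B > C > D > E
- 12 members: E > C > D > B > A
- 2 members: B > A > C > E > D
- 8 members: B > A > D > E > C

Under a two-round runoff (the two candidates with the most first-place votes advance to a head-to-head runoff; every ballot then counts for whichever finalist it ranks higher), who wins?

B

Round 1 first-place votes: A 6, B 10, C 0, D 0, E 12. E and B advance.
Runoff: E is ranked above B on 12 ballots, B above E on 16.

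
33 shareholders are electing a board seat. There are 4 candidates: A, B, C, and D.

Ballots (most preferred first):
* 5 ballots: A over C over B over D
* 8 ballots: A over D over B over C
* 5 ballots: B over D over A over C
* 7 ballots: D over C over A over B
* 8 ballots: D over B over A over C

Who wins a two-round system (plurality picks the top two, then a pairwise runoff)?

Round 1 first-place votes: A 13, B 5, C 0, D 15. D and A advance.
Runoff: D is ranked above A on 20 ballots, A above D on 13.

D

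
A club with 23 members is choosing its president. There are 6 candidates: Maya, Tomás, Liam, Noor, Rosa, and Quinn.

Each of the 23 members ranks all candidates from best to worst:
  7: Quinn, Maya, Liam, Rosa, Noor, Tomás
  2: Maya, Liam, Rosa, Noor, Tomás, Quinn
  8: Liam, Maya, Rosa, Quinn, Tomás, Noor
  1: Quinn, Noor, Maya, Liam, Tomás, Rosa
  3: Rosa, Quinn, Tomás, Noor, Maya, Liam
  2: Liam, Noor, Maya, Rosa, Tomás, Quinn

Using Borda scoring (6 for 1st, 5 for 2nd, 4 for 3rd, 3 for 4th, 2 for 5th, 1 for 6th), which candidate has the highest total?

Maya

Maya: 7×5 + 2×6 + 8×5 + 1×4 + 3×2 + 2×4 = 105
Tomás: 7×1 + 2×2 + 8×2 + 1×2 + 3×4 + 2×2 = 45
Liam: 7×4 + 2×5 + 8×6 + 1×3 + 3×1 + 2×6 = 104
Noor: 7×2 + 2×3 + 8×1 + 1×5 + 3×3 + 2×5 = 52
Rosa: 7×3 + 2×4 + 8×4 + 1×1 + 3×6 + 2×3 = 86
Quinn: 7×6 + 2×1 + 8×3 + 1×6 + 3×5 + 2×1 = 91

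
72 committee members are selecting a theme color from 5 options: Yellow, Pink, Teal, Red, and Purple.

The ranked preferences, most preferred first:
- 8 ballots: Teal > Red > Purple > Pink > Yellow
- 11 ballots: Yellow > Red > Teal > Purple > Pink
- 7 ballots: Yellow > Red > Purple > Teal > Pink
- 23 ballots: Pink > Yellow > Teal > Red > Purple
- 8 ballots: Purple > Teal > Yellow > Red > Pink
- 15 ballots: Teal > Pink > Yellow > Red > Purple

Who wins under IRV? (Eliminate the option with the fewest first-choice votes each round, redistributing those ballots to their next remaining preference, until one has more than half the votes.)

Teal

Round 1: Yellow 18, Pink 23, Teal 23, Red 0, Purple 8. Red eliminated.
Round 2: Yellow 18, Pink 23, Teal 23, Purple 8. Purple eliminated.
Round 3: Yellow 18, Pink 23, Teal 31. Yellow eliminated.
Round 4: Pink 23, Teal 49. Teal has a majority (≥37).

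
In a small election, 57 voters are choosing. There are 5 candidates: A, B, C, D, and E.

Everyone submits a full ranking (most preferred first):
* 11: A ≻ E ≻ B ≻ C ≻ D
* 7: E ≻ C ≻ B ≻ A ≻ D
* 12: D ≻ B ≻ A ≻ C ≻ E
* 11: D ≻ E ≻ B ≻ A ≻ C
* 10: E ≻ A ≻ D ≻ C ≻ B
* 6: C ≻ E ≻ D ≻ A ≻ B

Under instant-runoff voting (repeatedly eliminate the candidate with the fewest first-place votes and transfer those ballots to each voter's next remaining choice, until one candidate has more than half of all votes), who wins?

E

Round 1: A 11, B 0, C 6, D 23, E 17. B eliminated.
Round 2: A 11, C 6, D 23, E 17. C eliminated.
Round 3: A 11, D 23, E 23. A eliminated.
Round 4: D 23, E 34. E has a majority (≥29).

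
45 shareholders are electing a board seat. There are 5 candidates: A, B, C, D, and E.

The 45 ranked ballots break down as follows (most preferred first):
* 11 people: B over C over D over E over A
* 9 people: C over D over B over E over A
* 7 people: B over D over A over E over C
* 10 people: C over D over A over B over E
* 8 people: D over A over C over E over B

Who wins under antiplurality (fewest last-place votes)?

D

Last-place votes: A 20, B 8, C 7, D 0, E 10.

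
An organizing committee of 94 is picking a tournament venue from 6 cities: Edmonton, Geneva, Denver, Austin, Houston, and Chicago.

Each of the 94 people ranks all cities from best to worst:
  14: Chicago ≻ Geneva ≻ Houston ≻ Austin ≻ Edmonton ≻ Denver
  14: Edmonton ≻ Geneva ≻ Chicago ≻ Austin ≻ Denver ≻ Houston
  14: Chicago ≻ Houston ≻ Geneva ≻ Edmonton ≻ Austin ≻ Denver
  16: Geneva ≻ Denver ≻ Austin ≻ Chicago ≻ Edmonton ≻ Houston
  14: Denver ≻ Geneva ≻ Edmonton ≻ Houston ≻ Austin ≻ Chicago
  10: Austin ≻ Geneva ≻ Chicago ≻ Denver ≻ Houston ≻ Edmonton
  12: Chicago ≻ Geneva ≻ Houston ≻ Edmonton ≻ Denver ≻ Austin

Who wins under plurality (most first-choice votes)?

Chicago

First-place votes: Edmonton 14, Geneva 16, Denver 14, Austin 10, Houston 0, Chicago 40.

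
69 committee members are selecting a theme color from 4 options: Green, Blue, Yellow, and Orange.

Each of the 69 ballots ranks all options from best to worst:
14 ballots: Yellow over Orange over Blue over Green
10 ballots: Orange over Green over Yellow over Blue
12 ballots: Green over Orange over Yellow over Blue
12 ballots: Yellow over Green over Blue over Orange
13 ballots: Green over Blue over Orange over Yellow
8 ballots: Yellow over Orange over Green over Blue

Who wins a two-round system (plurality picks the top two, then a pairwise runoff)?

Green

Round 1 first-place votes: Green 25, Blue 0, Yellow 34, Orange 10. Yellow and Green advance.
Runoff: Yellow is ranked above Green on 34 ballots, Green above Yellow on 35.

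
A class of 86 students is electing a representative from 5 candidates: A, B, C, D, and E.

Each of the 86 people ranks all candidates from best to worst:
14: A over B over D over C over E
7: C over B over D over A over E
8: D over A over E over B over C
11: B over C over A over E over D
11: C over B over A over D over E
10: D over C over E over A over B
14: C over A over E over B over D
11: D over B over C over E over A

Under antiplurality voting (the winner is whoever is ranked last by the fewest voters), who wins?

Last-place votes: A 11, B 10, C 8, D 25, E 32.

C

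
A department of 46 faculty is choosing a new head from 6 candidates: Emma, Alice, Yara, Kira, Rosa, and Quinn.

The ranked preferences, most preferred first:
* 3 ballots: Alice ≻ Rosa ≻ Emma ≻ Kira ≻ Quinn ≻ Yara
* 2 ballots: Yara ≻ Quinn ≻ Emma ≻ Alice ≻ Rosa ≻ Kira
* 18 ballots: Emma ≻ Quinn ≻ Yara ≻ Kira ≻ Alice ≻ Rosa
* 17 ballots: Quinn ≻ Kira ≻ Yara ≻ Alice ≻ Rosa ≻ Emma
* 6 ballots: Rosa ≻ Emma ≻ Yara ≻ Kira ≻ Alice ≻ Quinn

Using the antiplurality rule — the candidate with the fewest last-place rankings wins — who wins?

Alice

Last-place votes: Emma 17, Alice 0, Yara 3, Kira 2, Rosa 18, Quinn 6.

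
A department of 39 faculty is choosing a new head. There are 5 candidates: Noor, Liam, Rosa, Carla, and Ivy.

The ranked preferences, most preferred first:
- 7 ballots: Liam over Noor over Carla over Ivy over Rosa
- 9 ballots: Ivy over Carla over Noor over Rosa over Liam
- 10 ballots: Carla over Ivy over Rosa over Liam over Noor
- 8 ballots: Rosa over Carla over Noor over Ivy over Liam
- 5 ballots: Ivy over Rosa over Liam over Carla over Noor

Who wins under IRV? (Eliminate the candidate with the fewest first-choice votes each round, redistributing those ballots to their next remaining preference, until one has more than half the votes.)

Round 1: Noor 0, Liam 7, Rosa 8, Carla 10, Ivy 14. Noor eliminated.
Round 2: Liam 7, Rosa 8, Carla 10, Ivy 14. Liam eliminated.
Round 3: Rosa 8, Carla 17, Ivy 14. Rosa eliminated.
Round 4: Carla 25, Ivy 14. Carla has a majority (≥20).

Carla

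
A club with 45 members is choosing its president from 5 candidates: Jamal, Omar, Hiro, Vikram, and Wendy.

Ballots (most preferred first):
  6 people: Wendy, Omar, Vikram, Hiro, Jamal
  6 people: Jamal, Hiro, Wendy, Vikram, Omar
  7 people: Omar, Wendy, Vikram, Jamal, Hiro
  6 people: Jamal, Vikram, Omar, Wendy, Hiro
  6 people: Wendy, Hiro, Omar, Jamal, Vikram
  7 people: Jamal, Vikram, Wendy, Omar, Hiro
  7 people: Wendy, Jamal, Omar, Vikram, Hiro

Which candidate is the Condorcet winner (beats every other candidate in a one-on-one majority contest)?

Wendy

Wendy vs Jamal: 26–19
Wendy vs Omar: 32–13
Wendy vs Hiro: 39–6
Wendy vs Vikram: 32–13
Wendy beats every other candidate.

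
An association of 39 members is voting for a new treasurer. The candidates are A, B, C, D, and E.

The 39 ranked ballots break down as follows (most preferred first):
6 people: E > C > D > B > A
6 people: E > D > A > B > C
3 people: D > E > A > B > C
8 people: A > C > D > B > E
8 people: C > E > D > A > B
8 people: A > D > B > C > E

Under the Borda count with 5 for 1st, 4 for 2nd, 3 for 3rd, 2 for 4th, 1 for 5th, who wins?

A: 6×1 + 6×3 + 3×3 + 8×5 + 8×2 + 8×5 = 129
B: 6×2 + 6×2 + 3×2 + 8×2 + 8×1 + 8×3 = 78
C: 6×4 + 6×1 + 3×1 + 8×4 + 8×5 + 8×2 = 121
D: 6×3 + 6×4 + 3×5 + 8×3 + 8×3 + 8×4 = 137
E: 6×5 + 6×5 + 3×4 + 8×1 + 8×4 + 8×1 = 120

D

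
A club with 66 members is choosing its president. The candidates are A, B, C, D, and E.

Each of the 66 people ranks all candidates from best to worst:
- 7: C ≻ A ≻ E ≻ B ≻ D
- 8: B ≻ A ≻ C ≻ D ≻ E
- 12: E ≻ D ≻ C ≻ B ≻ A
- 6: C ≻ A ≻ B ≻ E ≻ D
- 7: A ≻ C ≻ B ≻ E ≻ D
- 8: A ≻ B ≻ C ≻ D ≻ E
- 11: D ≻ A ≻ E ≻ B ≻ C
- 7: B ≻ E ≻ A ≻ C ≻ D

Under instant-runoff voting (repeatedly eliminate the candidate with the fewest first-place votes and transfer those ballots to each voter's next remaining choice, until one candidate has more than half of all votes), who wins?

A

Round 1: A 15, B 15, C 13, D 11, E 12. D eliminated.
Round 2: A 26, B 15, C 13, E 12. E eliminated.
Round 3: A 26, B 15, C 25. B eliminated.
Round 4: A 41, C 25. A has a majority (≥34).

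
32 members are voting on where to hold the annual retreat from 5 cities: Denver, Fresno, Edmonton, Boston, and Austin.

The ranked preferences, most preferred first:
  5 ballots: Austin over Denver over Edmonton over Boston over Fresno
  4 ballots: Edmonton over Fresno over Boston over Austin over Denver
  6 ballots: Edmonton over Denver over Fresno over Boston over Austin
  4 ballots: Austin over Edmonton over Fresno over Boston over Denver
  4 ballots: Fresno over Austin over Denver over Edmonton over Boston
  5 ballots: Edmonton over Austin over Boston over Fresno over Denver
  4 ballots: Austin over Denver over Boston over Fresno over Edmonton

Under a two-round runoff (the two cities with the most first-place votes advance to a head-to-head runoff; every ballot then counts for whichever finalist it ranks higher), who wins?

Austin

Round 1 first-place votes: Denver 0, Fresno 4, Edmonton 15, Boston 0, Austin 13. Edmonton and Austin advance.
Runoff: Edmonton is ranked above Austin on 15 ballots, Austin above Edmonton on 17.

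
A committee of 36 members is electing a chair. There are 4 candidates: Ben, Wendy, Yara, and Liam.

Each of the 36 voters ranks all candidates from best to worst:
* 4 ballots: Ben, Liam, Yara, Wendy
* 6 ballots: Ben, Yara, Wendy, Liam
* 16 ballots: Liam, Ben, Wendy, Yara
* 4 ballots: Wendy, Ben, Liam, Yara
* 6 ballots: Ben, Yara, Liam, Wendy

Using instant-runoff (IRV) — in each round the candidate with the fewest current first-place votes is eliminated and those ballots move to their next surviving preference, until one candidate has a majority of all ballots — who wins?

Ben

Round 1: Ben 16, Wendy 4, Yara 0, Liam 16. Yara eliminated.
Round 2: Ben 16, Wendy 4, Liam 16. Wendy eliminated.
Round 3: Ben 20, Liam 16. Ben has a majority (≥19).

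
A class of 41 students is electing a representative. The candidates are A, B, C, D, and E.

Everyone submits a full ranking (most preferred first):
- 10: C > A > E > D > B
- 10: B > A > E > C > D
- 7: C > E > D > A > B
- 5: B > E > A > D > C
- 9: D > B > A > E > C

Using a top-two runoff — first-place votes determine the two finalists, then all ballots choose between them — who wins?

Round 1 first-place votes: A 0, B 15, C 17, D 9, E 0. C and B advance.
Runoff: C is ranked above B on 17 ballots, B above C on 24.

B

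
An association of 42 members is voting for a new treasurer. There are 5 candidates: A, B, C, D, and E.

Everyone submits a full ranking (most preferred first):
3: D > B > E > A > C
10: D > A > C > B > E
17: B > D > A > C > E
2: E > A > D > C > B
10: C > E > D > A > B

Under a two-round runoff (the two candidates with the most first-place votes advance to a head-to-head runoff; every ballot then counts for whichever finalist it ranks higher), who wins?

Round 1 first-place votes: A 0, B 17, C 10, D 13, E 2. B and D advance.
Runoff: B is ranked above D on 17 ballots, D above B on 25.

D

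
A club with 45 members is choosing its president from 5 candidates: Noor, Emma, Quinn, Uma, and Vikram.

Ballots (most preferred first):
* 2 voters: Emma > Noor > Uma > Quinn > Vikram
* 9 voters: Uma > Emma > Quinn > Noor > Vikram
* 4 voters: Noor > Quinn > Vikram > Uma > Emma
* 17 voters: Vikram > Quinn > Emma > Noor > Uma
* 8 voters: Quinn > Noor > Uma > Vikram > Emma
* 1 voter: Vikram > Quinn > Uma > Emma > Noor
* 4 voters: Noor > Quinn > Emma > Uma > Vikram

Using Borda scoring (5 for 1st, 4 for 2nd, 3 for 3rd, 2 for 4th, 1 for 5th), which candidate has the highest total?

Noor: 2×4 + 9×2 + 4×5 + 17×2 + 8×4 + 1×1 + 4×5 = 133
Emma: 2×5 + 9×4 + 4×1 + 17×3 + 8×1 + 1×2 + 4×3 = 123
Quinn: 2×2 + 9×3 + 4×4 + 17×4 + 8×5 + 1×4 + 4×4 = 175
Uma: 2×3 + 9×5 + 4×2 + 17×1 + 8×3 + 1×3 + 4×2 = 111
Vikram: 2×1 + 9×1 + 4×3 + 17×5 + 8×2 + 1×5 + 4×1 = 133

Quinn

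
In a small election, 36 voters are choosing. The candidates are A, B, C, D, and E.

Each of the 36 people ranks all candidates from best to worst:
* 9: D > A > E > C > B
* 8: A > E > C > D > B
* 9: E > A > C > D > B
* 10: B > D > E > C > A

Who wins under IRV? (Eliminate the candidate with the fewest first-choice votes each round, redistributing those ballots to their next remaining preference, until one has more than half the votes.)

E

Round 1: A 8, B 10, C 0, D 9, E 9. C eliminated.
Round 2: A 8, B 10, D 9, E 9. A eliminated.
Round 3: B 10, D 9, E 17. D eliminated.
Round 4: B 10, E 26. E has a majority (≥19).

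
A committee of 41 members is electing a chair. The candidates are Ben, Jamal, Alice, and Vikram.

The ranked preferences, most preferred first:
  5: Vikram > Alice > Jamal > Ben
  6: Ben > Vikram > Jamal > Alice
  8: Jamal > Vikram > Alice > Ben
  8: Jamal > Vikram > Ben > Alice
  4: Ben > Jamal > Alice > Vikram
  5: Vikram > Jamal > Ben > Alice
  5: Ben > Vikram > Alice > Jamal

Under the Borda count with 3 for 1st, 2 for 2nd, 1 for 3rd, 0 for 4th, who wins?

Vikram

Ben: 5×0 + 6×3 + 8×0 + 8×1 + 4×3 + 5×1 + 5×3 = 58
Jamal: 5×1 + 6×1 + 8×3 + 8×3 + 4×2 + 5×2 + 5×0 = 77
Alice: 5×2 + 6×0 + 8×1 + 8×0 + 4×1 + 5×0 + 5×1 = 27
Vikram: 5×3 + 6×2 + 8×2 + 8×2 + 4×0 + 5×3 + 5×2 = 84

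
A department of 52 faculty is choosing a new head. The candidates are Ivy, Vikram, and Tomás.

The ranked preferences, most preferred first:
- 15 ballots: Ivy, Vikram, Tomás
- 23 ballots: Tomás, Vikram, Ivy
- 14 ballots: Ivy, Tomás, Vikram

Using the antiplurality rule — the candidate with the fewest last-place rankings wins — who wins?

Vikram

Last-place votes: Ivy 23, Vikram 14, Tomás 15.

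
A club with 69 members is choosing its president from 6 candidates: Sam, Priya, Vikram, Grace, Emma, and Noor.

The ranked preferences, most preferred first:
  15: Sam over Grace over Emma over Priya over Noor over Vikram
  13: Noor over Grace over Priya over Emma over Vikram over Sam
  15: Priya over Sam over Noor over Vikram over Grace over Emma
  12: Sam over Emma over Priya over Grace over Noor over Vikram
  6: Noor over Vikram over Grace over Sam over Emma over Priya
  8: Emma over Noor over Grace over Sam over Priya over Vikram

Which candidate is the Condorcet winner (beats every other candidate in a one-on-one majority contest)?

Sam

Sam vs Priya: 41–28
Sam vs Vikram: 50–19
Sam vs Grace: 42–27
Sam vs Emma: 48–21
Sam vs Noor: 42–27
Sam beats every other candidate.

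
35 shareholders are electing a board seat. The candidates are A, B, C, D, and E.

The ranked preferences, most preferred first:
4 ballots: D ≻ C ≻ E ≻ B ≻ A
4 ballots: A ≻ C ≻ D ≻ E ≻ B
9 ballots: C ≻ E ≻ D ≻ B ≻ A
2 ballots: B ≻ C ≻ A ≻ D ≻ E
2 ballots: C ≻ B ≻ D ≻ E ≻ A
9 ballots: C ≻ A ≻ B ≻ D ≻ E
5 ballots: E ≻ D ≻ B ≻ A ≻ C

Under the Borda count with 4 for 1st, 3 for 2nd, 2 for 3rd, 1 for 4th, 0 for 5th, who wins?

C

A: 4×0 + 4×4 + 9×0 + 2×2 + 2×0 + 9×3 + 5×1 = 52
B: 4×1 + 4×0 + 9×1 + 2×4 + 2×3 + 9×2 + 5×2 = 55
C: 4×3 + 4×3 + 9×4 + 2×3 + 2×4 + 9×4 + 5×0 = 110
D: 4×4 + 4×2 + 9×2 + 2×1 + 2×2 + 9×1 + 5×3 = 72
E: 4×2 + 4×1 + 9×3 + 2×0 + 2×1 + 9×0 + 5×4 = 61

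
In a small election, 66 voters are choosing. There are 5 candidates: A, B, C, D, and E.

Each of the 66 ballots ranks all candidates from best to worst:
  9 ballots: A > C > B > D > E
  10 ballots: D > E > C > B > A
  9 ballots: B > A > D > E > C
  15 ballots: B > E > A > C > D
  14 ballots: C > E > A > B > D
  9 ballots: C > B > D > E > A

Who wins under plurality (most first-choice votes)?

First-place votes: A 9, B 24, C 23, D 10, E 0.

B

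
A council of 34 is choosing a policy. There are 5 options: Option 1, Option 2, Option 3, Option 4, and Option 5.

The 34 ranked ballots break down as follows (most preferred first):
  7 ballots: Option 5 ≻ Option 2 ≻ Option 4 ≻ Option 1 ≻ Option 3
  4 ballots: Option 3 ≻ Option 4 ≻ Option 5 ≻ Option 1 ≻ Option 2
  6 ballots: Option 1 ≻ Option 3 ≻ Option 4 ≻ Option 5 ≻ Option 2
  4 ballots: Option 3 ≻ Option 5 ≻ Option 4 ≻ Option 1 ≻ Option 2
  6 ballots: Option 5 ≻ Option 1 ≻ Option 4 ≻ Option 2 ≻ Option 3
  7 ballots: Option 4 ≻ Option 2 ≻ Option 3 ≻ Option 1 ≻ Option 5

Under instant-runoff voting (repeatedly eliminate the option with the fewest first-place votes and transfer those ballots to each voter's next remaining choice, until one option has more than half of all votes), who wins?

Round 1: Option 1 6, Option 2 0, Option 3 8, Option 4 7, Option 5 13. Option 2 eliminated.
Round 2: Option 1 6, Option 3 8, Option 4 7, Option 5 13. Option 1 eliminated.
Round 3: Option 3 14, Option 4 7, Option 5 13. Option 4 eliminated.
Round 4: Option 3 21, Option 5 13. Option 3 has a majority (≥18).

Option 3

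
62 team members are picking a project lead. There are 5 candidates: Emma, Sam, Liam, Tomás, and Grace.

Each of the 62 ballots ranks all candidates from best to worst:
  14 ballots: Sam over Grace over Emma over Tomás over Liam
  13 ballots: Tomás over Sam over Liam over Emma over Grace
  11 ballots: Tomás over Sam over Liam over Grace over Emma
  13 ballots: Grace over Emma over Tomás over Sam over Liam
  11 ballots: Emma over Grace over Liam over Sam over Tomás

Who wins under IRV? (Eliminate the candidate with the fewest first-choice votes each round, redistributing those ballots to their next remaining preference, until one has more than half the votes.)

Round 1: Emma 11, Sam 14, Liam 0, Tomás 24, Grace 13. Liam eliminated.
Round 2: Emma 11, Sam 14, Tomás 24, Grace 13. Emma eliminated.
Round 3: Sam 14, Tomás 24, Grace 24. Sam eliminated.
Round 4: Tomás 24, Grace 38. Grace has a majority (≥32).

Grace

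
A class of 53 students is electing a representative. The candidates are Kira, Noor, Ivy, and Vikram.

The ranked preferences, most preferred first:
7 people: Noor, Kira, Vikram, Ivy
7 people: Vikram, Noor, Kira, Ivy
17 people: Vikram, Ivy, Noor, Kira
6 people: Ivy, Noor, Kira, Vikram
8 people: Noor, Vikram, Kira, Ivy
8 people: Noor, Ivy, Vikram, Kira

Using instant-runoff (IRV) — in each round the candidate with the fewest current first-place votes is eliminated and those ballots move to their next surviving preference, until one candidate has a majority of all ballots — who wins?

Noor

Round 1: Kira 0, Noor 23, Ivy 6, Vikram 24. Kira eliminated.
Round 2: Noor 23, Ivy 6, Vikram 24. Ivy eliminated.
Round 3: Noor 29, Vikram 24. Noor has a majority (≥27).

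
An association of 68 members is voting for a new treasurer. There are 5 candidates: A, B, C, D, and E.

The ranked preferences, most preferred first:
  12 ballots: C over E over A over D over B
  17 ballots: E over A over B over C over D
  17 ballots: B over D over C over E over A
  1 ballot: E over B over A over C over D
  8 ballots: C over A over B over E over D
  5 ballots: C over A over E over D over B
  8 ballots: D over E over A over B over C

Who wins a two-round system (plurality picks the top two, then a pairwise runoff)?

Round 1 first-place votes: A 0, B 17, C 25, D 8, E 18. C and E advance.
Runoff: C is ranked above E on 42 ballots, E above C on 26.

C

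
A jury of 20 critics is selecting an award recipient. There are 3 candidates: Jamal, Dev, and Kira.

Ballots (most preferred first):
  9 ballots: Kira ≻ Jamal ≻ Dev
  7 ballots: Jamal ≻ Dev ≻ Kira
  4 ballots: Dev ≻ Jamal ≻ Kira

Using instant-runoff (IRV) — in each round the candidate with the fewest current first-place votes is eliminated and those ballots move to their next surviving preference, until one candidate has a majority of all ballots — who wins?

Jamal

Round 1: Jamal 7, Dev 4, Kira 9. Dev eliminated.
Round 2: Jamal 11, Kira 9. Jamal has a majority (≥11).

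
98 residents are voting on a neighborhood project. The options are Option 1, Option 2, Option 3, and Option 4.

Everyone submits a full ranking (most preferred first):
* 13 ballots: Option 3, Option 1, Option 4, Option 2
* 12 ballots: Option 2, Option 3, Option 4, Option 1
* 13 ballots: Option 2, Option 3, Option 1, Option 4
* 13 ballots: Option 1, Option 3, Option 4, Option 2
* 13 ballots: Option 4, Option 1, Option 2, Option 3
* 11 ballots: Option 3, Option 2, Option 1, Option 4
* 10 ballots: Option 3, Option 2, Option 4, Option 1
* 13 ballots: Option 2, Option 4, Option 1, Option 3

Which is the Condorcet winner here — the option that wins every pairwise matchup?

Option 2 vs Option 1: 59–39
Option 2 vs Option 3: 51–47
Option 2 vs Option 4: 59–39
Option 2 beats every other option.

Option 2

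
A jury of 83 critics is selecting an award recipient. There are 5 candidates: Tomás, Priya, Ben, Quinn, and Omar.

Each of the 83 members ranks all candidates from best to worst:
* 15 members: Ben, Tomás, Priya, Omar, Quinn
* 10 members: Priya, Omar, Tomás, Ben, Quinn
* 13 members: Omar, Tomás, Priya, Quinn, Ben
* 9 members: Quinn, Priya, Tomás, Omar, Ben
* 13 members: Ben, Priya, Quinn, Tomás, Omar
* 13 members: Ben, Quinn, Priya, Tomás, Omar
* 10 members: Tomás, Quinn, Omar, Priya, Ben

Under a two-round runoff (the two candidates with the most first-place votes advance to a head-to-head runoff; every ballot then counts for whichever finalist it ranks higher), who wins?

Omar

Round 1 first-place votes: Tomás 10, Priya 10, Ben 41, Quinn 9, Omar 13. Ben and Omar advance.
Runoff: Ben is ranked above Omar on 41 ballots, Omar above Ben on 42.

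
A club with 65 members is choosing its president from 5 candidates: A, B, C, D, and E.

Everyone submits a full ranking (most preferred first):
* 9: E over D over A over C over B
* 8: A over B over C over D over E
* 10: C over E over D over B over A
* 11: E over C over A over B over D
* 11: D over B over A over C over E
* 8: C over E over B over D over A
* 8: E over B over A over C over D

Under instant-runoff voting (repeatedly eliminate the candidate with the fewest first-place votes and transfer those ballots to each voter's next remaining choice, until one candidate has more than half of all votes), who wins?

Round 1: A 8, B 0, C 18, D 11, E 28. B eliminated.
Round 2: A 8, C 18, D 11, E 28. A eliminated.
Round 3: C 26, D 11, E 28. D eliminated.
Round 4: C 37, E 28. C has a majority (≥33).

C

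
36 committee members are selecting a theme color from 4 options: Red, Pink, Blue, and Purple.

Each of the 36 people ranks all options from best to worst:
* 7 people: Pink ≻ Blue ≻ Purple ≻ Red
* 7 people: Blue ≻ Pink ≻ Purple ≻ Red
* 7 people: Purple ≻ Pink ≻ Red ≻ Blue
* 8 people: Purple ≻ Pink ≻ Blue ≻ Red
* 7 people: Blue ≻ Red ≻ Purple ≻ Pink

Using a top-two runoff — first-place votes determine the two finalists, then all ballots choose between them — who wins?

Round 1 first-place votes: Red 0, Pink 7, Blue 14, Purple 15. Purple and Blue advance.
Runoff: Purple is ranked above Blue on 15 ballots, Blue above Purple on 21.

Blue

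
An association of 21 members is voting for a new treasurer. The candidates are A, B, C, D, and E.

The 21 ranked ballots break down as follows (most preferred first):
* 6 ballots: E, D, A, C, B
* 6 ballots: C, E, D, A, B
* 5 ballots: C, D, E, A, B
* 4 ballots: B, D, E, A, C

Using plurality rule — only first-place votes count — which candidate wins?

First-place votes: A 0, B 4, C 11, D 0, E 6.

C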